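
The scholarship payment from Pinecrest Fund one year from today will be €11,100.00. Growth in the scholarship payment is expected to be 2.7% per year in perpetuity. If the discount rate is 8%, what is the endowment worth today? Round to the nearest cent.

€209433.96

Growing perpetuity: P = D₁ / (r − g) = €11,100.0000 / (0.08 − 0.027) = €209,433.96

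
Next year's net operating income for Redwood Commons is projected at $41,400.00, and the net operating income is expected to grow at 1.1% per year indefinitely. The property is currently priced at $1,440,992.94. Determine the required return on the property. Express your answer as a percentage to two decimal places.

P = D₁/(r − g) ⇒ r = D₁/P + g = $41,400.0000/$1,440,992.94 + 0.011 = 0.028730 + 0.011 = 0.039730

3.97%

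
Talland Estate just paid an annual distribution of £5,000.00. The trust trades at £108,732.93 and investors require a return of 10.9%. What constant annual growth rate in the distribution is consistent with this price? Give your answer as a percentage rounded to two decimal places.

P = D₀(1+g)/(r−g) ⇒ P(r−g) = D₀(1+g) ⇒ g(P+D₀) = P·r − D₀
g = (P·r − D₀)/(P + D₀) = (£108,732.93×0.109 − £5,000.00) / (£108,732.93 + £5,000.00) = 0.060245

6.02%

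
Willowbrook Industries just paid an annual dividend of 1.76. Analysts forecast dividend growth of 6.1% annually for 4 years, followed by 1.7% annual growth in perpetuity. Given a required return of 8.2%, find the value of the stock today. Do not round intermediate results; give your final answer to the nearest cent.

32.17

D_1 = 1.86736
D_2 = 1.98127
D_3 = 2.10213
D_4 = 2.23036
Terminal value at year 4: TV = D_4×(1+g_2)/(r−g_2) = 2.26827/0.065 = 34.89649
P_0 = D_1/(1+r)^1 + D_2/(1+r)^2 + D_3/(1+r)^3 + D_4/(1+r)^4 + TV/(1+r)^4
    = 1.72584 + 1.69235 + 1.65950 + 1.62729 + 25.46084 = 32.16582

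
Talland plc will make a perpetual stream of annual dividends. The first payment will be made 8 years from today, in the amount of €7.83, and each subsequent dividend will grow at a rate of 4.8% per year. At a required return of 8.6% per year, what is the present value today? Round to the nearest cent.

€115.66

Value at end of year 7: C₁ / (r − g) = €7.83 / (0.086 − 0.048) = €206.0526
Discount to today: PV = €206.0526 / (1 + 0.086)^7 = €206.0526 / 1.781594 = €115.66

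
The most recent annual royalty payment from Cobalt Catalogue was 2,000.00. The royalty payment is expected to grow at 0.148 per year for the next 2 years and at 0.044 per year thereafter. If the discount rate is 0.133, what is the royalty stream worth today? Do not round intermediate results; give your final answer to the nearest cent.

D_1 = 2296.00000
D_2 = 2635.80800
Terminal value at year 2: TV = D_2×(1+g_2)/(r−g_2) = 2751.78355/0.089 = 30918.91631
P_0 = D_1/(1+r)^1 + D_2/(1+r)^2 + TV/(1+r)^2
    = 2026.47838 + 2053.30730 + 24085.98680 = 28165.77248

28165.77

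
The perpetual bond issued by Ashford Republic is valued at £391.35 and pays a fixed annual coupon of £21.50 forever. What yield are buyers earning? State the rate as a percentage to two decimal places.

5.49%

P = C/r ⇒ r = C/P = £21.50/£391.35 = 0.054938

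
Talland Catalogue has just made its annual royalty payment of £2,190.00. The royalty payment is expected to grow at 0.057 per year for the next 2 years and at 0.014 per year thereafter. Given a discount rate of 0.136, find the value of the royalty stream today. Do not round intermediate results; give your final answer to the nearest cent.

£19692.22

D_1 = 2314.83000
D_2 = 2446.77531
Terminal value at year 2: TV = D_2×(1+g_2)/(r−g_2) = 2481.03016/0.122 = 20336.31282
P_0 = D_1/(1+r)^1 + D_2/(1+r)^2 + TV/(1+r)^2
    = 2037.70246 + 1895.99604 + 15758.52449 = 19692.22300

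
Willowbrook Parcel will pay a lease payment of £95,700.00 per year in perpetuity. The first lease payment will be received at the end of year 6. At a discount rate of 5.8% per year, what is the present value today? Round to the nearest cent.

£1244673.97

Value at end of year 5: C / r = £95,700.00 / 0.058 = £1,650,000.0000
Discount to today: PV = £1,650,000.0000 / (1 + 0.058)^5 = £1,650,000.0000 / 1.325648 = £1,244,673.97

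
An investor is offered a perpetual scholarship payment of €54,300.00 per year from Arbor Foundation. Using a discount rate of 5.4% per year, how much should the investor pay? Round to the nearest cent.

Level perpetuity: PV = C / r = €54,300.00 / 0.054 = €1,005,555.56

€1005555.56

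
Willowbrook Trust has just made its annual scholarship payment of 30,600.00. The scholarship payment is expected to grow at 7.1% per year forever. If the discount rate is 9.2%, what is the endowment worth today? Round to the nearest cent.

D₁ = D₀ × (1 + g) = 30,600.00 × 1.071 = 32,772.6000
Growing perpetuity: P = D₁ / (r − g) = 32,772.6000 / (0.092 − 0.071) = 1,560,600.00

1560600.00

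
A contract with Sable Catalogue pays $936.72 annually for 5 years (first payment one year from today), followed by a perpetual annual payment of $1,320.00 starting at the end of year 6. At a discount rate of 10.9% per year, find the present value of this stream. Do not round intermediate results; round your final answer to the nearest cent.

$10689.96

PV of 5-year annuity: $936.72 × [1 − (1+0.109)^−5] / 0.109 = 3470.74721
Perpetuity value at year 5: $1,320.00 / 0.109 = 12110.09174
PV of perpetuity: 12110.09174 / (1+0.109)^5 = 7219.21045
Total PV = 3470.74721 + 7219.21045 = 10689.95767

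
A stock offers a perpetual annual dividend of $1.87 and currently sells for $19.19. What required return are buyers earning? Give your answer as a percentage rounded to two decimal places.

9.74%

P = C/r ⇒ r = C/P = $1.87/$19.19 = 0.097447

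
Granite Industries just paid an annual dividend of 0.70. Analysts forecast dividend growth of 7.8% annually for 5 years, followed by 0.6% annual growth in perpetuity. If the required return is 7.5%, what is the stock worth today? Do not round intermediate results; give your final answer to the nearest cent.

13.88

D_1 = 0.75460
D_2 = 0.81346
D_3 = 0.87691
D_4 = 0.94531
D_5 = 1.01904
Terminal value at year 5: TV = D_5×(1+g_2)/(r−g_2) = 1.02516/0.069 = 14.85733
P_0 = D_1/(1+r)^1 + D_2/(1+r)^2 + D_3/(1+r)^3 + D_4/(1+r)^4 + D_5/(1+r)^5 + TV/(1+r)^5
    = 0.70195 + 0.70391 + 0.70588 + 0.70785 + 0.70982 + 10.34900 = 13.87841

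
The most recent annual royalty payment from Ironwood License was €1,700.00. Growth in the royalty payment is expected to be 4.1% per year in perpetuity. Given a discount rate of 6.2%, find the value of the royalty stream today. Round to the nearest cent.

D₁ = D₀ × (1 + g) = €1,700.00 × 1.041 = €1,769.7000
Growing perpetuity: P = D₁ / (r − g) = €1,769.7000 / (0.062 − 0.041) = €84,271.43

€84271.43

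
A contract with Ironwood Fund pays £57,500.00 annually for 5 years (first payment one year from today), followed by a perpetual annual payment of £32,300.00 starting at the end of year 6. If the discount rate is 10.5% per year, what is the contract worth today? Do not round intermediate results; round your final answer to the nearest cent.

£401939.07

PV of 5-year annuity: £57,500.00 × [1 − (1+0.105)^−5] / 0.105 = 215214.34785
Perpetuity value at year 5: £32,300.00 / 0.105 = 307619.04762
PV of perpetuity: 307619.04762 / (1+0.105)^5 = 186724.72700
Total PV = 215214.34785 + 186724.72700 = 401939.07485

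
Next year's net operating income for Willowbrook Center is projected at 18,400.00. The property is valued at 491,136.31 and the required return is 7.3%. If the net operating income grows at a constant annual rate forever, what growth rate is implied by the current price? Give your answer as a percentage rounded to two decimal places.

3.55%

P = D₁/(r−g) ⇒ g = r − D₁/P = 0.073 − 18,400.00/491,136.31 = 0.035536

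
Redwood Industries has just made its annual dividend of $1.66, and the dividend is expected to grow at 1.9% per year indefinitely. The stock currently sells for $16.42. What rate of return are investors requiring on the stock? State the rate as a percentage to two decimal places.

D₁ = $1.66 × 1.019 = $1.6915
P = D₁/(r − g) ⇒ r = D₁/P + g = $1.6915/$16.42 + 0.019 = 0.103017 + 0.019 = 0.122017

12.20%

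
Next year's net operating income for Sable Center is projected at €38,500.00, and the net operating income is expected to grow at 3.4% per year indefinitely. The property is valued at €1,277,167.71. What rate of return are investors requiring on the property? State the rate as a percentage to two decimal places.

P = D₁/(r − g) ⇒ r = D₁/P + g = €38,500.0000/€1,277,167.71 + 0.034 = 0.030145 + 0.034 = 0.064145

6.41%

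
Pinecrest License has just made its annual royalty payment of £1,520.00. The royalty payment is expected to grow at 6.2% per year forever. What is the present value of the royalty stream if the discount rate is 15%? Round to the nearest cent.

D₁ = D₀ × (1 + g) = £1,520.00 × 1.062 = £1,614.2400
Growing perpetuity: P = D₁ / (r − g) = £1,614.2400 / (0.15 − 0.062) = £18,343.64

£18343.64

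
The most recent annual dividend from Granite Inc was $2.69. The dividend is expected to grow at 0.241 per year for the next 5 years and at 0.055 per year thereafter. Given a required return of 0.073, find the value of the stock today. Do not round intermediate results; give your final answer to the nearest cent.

$347.53

D_1 = 3.33829
D_2 = 4.14282
D_3 = 5.14124
D_4 = 6.38028
D_5 = 7.91792
Terminal value at year 5: TV = D_5×(1+g_2)/(r−g_2) = 8.35341/0.018 = 464.07817
P_0 = D_1/(1+r)^1 + D_2/(1+r)^2 + D_3/(1+r)^3 + D_4/(1+r)^4 + D_5/(1+r)^5 + TV/(1+r)^5
    = 3.11117 + 3.59829 + 4.16168 + 4.81327 + 5.56689 + 326.28156 = 347.53287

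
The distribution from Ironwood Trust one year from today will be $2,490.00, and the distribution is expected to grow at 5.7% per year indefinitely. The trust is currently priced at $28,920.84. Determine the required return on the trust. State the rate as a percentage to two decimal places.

P = D₁/(r − g) ⇒ r = D₁/P + g = $2,490.0000/$28,920.84 + 0.057 = 0.086097 + 0.057 = 0.143097

14.31%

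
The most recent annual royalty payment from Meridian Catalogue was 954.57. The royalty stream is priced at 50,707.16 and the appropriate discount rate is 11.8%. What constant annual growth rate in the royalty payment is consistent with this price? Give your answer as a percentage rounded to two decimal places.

P = D₀(1+g)/(r−g) ⇒ P(r−g) = D₀(1+g) ⇒ g(P+D₀) = P·r − D₀
g = (P·r − D₀)/(P + D₀) = (50,707.16×0.118 − 954.57) / (50,707.16 + 954.57) = 0.097342

9.73%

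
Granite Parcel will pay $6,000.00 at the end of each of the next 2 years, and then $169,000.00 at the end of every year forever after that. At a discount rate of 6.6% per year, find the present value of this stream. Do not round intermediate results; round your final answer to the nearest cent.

$2264257.03

PV of 2-year annuity: $6,000.00 × [1 − (1+0.066)^−2] / 0.066 = 10908.55331
Perpetuity value at year 2: $169,000.00 / 0.066 = 2560606.06061
PV of perpetuity: 2560606.06061 / (1+0.066)^2 = 2253348.47584
Total PV = 10908.55331 + 2253348.47584 = 2264257.02914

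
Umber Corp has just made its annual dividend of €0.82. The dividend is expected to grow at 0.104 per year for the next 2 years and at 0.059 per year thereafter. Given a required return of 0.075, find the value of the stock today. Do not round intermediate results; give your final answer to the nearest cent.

€58.95

D_1 = 0.90528
D_2 = 0.99943
Terminal value at year 2: TV = D_2×(1+g_2)/(r−g_2) = 1.05840/0.016 = 66.14971
P_0 = D_1/(1+r)^1 + D_2/(1+r)^2 + TV/(1+r)^2
    = 0.84212 + 0.86484 + 57.24151 = 58.94847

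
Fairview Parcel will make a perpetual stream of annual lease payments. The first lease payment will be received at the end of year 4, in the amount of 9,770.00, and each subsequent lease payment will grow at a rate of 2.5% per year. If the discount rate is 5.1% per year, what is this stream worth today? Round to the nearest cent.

323677.91

Value at end of year 3: C₁ / (r − g) = 9,770.00 / (0.051 − 0.025) = 375,769.2308
Discount to today: PV = 375,769.2308 / (1 + 0.051)^3 = 375,769.2308 / 1.160936 = 323,677.91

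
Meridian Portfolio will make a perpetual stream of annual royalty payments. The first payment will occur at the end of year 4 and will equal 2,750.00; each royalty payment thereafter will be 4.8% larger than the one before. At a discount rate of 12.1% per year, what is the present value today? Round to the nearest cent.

26741.95

Value at end of year 3: C₁ / (r − g) = 2,750.00 / (0.121 − 0.048) = 37,671.2329
Discount to today: PV = 37,671.2329 / (1 + 0.121)^3 = 37,671.2329 / 1.408695 = 26,741.95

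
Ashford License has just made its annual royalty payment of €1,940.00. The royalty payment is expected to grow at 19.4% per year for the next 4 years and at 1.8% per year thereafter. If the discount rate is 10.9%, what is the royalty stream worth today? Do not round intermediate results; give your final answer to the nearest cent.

€38526.11

D_1 = 2316.36000
D_2 = 2765.73384
D_3 = 3302.28620
D_4 = 3942.92973
Terminal value at year 4: TV = D_4×(1+g_2)/(r−g_2) = 4013.90246/0.091 = 44108.81828
P_0 = D_1/(1+r)^1 + D_2/(1+r)^2 + D_3/(1+r)^3 + D_4/(1+r)^4 + TV/(1+r)^4
    = 2088.69252 + 2248.78166 + 2421.14094 + 2606.71081 + 29160.78683 = 38526.11276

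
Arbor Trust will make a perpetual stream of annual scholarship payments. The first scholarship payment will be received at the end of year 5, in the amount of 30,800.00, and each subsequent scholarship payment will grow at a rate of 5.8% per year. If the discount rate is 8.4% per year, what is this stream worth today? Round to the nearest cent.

Value at end of year 4: C₁ / (r − g) = 30,800.00 / (0.084 − 0.058) = 1,184,615.3846
Discount to today: PV = 1,184,615.3846 / (1 + 0.084)^4 = 1,184,615.3846 / 1.380757 = 857,946.56

857946.56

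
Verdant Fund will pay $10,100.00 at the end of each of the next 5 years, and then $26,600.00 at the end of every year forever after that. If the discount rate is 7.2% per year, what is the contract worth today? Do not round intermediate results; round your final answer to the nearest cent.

PV of 5-year annuity: $10,100.00 × [1 − (1+0.072)^−5] / 0.072 = 41191.17230
Perpetuity value at year 5: $26,600.00 / 0.072 = 369444.44444
PV of perpetuity: 369444.44444 / (1+0.072)^5 = 260960.76295
Total PV = 41191.17230 + 260960.76295 = 302151.93525

$302151.94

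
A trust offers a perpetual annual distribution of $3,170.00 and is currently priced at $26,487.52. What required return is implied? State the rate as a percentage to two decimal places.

11.97%

P = C/r ⇒ r = C/P = $3,170.00/$26,487.52 = 0.119679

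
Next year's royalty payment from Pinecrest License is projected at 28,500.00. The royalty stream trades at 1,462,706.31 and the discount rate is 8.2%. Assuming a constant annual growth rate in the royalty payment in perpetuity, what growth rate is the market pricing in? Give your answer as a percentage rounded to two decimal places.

P = D₁/(r−g) ⇒ g = r − D₁/P = 0.082 − 28,500.00/1,462,706.31 = 0.062516

6.25%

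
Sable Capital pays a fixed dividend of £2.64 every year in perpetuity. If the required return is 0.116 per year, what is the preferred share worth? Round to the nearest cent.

Level perpetuity: PV = C / r = £2.64 / 0.116 = £22.76

£22.76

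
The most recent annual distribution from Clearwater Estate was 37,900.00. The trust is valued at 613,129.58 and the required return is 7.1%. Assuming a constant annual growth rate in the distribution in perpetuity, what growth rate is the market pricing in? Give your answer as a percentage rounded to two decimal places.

0.87%

P = D₀(1+g)/(r−g) ⇒ P(r−g) = D₀(1+g) ⇒ g(P+D₀) = P·r − D₀
g = (P·r − D₀)/(P + D₀) = (613,129.58×0.071 − 37,900.00) / (613,129.58 + 37,900.00) = 0.008651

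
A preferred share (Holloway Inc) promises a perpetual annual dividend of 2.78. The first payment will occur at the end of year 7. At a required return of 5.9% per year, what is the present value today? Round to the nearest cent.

Value at end of year 6: C / r = 2.78 / 0.059 = 47.1186
Discount to today: PV = 47.1186 / (1 + 0.059)^6 = 47.1186 / 1.410509 = 33.41

33.41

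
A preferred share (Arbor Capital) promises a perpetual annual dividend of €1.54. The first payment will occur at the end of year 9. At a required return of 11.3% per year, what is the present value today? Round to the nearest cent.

€5.79

Value at end of year 8: C / r = €1.54 / 0.113 = €13.6283
Discount to today: PV = €13.6283 / (1 + 0.113)^8 = €13.6283 / 2.354840 = €5.79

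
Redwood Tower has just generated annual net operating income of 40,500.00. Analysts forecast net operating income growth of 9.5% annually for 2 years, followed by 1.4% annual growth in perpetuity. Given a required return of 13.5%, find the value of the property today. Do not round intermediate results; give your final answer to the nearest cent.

D_1 = 44347.50000
D_2 = 48560.51250
Terminal value at year 2: TV = D_2×(1+g_2)/(r−g_2) = 49240.35967/0.121 = 406945.12128
P_0 = D_1/(1+r)^1 + D_2/(1+r)^2 + TV/(1+r)^2
    = 39072.68722 + 37695.67622 + 315895.99742 = 392664.36087

392664.36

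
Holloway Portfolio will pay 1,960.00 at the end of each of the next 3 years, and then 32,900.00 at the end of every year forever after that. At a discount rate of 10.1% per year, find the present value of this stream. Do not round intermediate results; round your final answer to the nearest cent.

PV of 3-year annuity: 1,960.00 × [1 − (1+0.101)^−3] / 0.101 = 4865.66157
Perpetuity value at year 3: 32,900.00 / 0.101 = 325742.57426
PV of perpetuity: 325742.57426 / (1+0.101)^3 = 244068.96937
Total PV = 4865.66157 + 244068.96937 = 248934.63093

248934.63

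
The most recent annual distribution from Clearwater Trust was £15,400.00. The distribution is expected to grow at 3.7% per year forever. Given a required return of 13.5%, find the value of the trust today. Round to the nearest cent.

£162957.14

D₁ = D₀ × (1 + g) = £15,400.00 × 1.037 = £15,969.8000
Growing perpetuity: P = D₁ / (r − g) = £15,969.8000 / (0.135 − 0.037) = £162,957.14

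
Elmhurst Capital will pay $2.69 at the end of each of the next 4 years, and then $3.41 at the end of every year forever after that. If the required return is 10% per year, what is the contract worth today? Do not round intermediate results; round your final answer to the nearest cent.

$31.82

PV of 4-year annuity: $2.69 × [1 − (1+0.1)^−4] / 0.1 = 8.52694
Perpetuity value at year 4: $3.41 / 0.1 = 34.10000
PV of perpetuity: 34.10000 / (1+0.1)^4 = 23.29076
Total PV = 8.52694 + 23.29076 = 31.81770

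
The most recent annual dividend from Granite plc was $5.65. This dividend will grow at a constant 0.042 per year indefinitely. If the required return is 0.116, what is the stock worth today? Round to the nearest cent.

D₁ = D₀ × (1 + g) = $5.65 × 1.042 = $5.8873
Growing perpetuity: P = D₁ / (r − g) = $5.8873 / (0.116 − 0.042) = $79.56

$79.56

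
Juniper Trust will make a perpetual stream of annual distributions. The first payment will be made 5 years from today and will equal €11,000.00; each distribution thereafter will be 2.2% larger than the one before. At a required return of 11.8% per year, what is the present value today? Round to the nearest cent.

€73342.25

Value at end of year 4: C₁ / (r − g) = €11,000.00 / (0.118 − 0.022) = €114,583.3333
Discount to today: PV = €114,583.3333 / (1 + 0.118)^4 = €114,583.3333 / 1.562310 = €73,342.25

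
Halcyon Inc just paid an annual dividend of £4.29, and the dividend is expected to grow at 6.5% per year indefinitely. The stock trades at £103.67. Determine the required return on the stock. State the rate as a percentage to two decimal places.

10.91%

D₁ = £4.29 × 1.065 = £4.5689
P = D₁/(r − g) ⇒ r = D₁/P + g = £4.5689/£103.67 + 0.065 = 0.044071 + 0.065 = 0.109071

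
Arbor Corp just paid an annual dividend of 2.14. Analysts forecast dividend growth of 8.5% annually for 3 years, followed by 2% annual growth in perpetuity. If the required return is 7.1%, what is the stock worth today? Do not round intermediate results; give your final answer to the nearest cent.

D_1 = 2.32190
D_2 = 2.51926
D_3 = 2.73340
Terminal value at year 3: TV = D_3×(1+g_2)/(r−g_2) = 2.78807/0.051 = 54.66797
P_0 = D_1/(1+r)^1 + D_2/(1+r)^2 + D_3/(1+r)^3 + TV/(1+r)^3
    = 2.16797 + 2.19631 + 2.22502 + 44.50047 = 51.08978

51.09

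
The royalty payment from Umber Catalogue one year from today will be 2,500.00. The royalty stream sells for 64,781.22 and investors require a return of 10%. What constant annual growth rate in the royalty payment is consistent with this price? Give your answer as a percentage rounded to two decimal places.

6.14%

P = D₁/(r−g) ⇒ g = r − D₁/P = 0.1 − 2,500.00/64,781.22 = 0.061409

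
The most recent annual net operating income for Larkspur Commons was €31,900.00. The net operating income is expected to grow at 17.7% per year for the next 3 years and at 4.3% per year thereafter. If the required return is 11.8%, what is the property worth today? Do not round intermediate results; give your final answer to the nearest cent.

€623788.70

D_1 = 37546.30000
D_2 = 44191.99510
D_3 = 52013.97823
Terminal value at year 3: TV = D_3×(1+g_2)/(r−g_2) = 54250.57930/0.075 = 723341.05729
P_0 = D_1/(1+r)^1 + D_2/(1+r)^2 + D_3/(1+r)^3 + TV/(1+r)^3
    = 33583.45259 + 35355.74571 + 37221.56771 + 517627.93496 = 623788.70097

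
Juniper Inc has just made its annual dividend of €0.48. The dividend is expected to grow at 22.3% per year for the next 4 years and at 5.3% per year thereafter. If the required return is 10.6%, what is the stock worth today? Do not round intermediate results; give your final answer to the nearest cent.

€16.74

D_1 = 0.58704
D_2 = 0.71795
D_3 = 0.87805
D_4 = 1.07386
Terminal value at year 4: TV = D_4×(1+g_2)/(r−g_2) = 1.13077/0.053 = 21.33534
P_0 = D_1/(1+r)^1 + D_2/(1+r)^2 + D_3/(1+r)^3 + D_4/(1+r)^4 + TV/(1+r)^4
    = 0.53078 + 0.58693 + 0.64902 + 0.71767 + 14.25867 = 16.74306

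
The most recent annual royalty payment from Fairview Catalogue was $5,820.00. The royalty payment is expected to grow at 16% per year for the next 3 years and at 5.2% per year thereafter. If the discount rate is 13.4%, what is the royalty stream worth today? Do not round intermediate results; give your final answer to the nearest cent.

D_1 = 6751.20000
D_2 = 7831.39200
D_3 = 9084.41472
Terminal value at year 3: TV = D_3×(1+g_2)/(r−g_2) = 9556.80429/0.082 = 116546.39372
P_0 = D_1/(1+r)^1 + D_2/(1+r)^2 + D_3/(1+r)^3 + TV/(1+r)^3
    = 5953.43915 + 6089.93776 + 6229.56596 + 79920.77306 = 98193.71593

$98193.72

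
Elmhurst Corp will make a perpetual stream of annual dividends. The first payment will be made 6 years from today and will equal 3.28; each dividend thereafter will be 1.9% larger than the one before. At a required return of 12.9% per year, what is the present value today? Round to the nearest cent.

Value at end of year 5: C₁ / (r − g) = 3.28 / (0.129 − 0.019) = 29.8182
Discount to today: PV = 29.8182 / (1 + 0.129)^5 = 29.8182 / 1.834297 = 16.26

16.26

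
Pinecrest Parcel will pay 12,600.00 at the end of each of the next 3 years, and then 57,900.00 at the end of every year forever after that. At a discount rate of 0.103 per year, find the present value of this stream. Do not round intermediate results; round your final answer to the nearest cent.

450073.86

PV of 3-year annuity: 12,600.00 × [1 − (1+0.103)^−3] / 0.103 = 31169.57934
Perpetuity value at year 3: 57,900.00 / 0.103 = 562135.92233
PV of perpetuity: 562135.92233 / (1+0.103)^3 = 418904.28393
Total PV = 31169.57934 + 418904.28393 = 450073.86327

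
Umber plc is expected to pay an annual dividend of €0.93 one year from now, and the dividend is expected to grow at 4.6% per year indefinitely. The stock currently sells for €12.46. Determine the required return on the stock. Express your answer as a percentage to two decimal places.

12.06%

P = D₁/(r − g) ⇒ r = D₁/P + g = €0.9300/€12.46 + 0.046 = 0.074639 + 0.046 = 0.120639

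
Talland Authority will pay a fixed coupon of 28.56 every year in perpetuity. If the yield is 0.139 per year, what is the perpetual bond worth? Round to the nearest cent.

205.47

Level perpetuity: PV = C / r = 28.56 / 0.139 = 205.47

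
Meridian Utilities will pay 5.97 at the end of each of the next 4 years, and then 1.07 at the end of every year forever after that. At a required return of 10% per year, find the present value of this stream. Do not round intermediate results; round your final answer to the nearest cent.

26.23

PV of 4-year annuity: 5.97 × [1 − (1+0.1)^−4] / 0.1 = 18.92410
Perpetuity value at year 4: 1.07 / 0.1 = 10.70000
PV of perpetuity: 10.70000 / (1+0.1)^4 = 7.30824
Total PV = 18.92410 + 7.30824 = 26.23234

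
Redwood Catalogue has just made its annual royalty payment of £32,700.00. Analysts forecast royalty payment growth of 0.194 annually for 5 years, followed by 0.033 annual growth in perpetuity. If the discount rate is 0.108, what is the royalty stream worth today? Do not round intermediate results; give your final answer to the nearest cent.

£860247.85

D_1 = 39043.80000
D_2 = 46618.29720
D_3 = 55662.24686
D_4 = 66460.72275
D_5 = 79354.10296
Terminal value at year 5: TV = D_5×(1+g_2)/(r−g_2) = 81972.78836/0.075 = 1092970.51143
P_0 = D_1/(1+r)^1 + D_2/(1+r)^2 + D_3/(1+r)^3 + D_4/(1+r)^4 + D_5/(1+r)^5 + TV/(1+r)^5
    = 35238.08664 + 37973.17279 + 40920.54902 + 44096.69271 + 47519.36020 + 654499.98780 = 860247.84916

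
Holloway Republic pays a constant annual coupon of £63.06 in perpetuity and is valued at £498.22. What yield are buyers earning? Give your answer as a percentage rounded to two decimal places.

12.66%

P = C/r ⇒ r = C/P = £63.06/£498.22 = 0.126571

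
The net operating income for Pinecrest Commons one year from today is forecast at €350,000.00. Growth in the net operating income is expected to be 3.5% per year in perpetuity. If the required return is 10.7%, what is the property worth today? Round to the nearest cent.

Growing perpetuity: P = D₁ / (r − g) = €350,000.0000 / (0.107 − 0.035) = €4,861,111.11

€4861111.11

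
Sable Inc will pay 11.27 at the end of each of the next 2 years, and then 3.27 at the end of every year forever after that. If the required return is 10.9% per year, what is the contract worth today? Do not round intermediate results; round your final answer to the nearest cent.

PV of 2-year annuity: 11.27 × [1 − (1+0.109)^−2] / 0.109 = 19.32580
Perpetuity value at year 2: 3.27 / 0.109 = 30.00000
PV of perpetuity: 30.00000 / (1+0.109)^2 = 24.39260
Total PV = 19.32580 + 24.39260 = 43.71840

43.72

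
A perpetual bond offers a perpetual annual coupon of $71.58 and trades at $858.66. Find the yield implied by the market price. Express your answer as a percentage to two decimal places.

P = C/r ⇒ r = C/P = $71.58/$858.66 = 0.083362

8.34%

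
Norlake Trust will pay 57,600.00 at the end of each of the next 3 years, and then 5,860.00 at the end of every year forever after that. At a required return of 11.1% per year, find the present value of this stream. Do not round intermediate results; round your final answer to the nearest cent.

PV of 3-year annuity: 57,600.00 × [1 − (1+0.111)^−3] / 0.111 = 140513.51676
Perpetuity value at year 3: 5,860.00 / 0.111 = 52792.79279
PV of perpetuity: 52792.79279 / (1+0.111)^3 = 38497.49404
Total PV = 140513.51676 + 38497.49404 = 179011.01080

179011.01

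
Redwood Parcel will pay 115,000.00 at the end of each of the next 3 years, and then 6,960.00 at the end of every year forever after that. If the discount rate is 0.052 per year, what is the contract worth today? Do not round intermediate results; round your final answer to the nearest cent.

PV of 3-year annuity: 115,000.00 × [1 − (1+0.052)^−3] / 0.052 = 312003.56134
Perpetuity value at year 3: 6,960.00 / 0.052 = 133846.15385
PV of perpetuity: 133846.15385 / (1+0.052)^3 = 114963.15570
Total PV = 312003.56134 + 114963.15570 = 426966.71704

426966.72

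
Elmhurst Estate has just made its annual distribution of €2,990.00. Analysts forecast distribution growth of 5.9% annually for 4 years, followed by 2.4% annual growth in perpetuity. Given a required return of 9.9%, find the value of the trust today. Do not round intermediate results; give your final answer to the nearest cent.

€46107.41

D_1 = 3166.41000
D_2 = 3353.22819
D_3 = 3551.06865
D_4 = 3760.58170
Terminal value at year 4: TV = D_4×(1+g_2)/(r−g_2) = 3850.83566/0.075 = 51344.47553
P_0 = D_1/(1+r)^1 + D_2/(1+r)^2 + D_3/(1+r)^3 + D_4/(1+r)^4 + TV/(1+r)^4
    = 2881.17379 + 2776.30851 + 2675.25997 + 2577.88927 + 35196.78152 = 46107.41306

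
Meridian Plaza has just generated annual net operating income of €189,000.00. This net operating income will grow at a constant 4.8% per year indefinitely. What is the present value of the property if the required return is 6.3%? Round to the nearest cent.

€13204800.00

D₁ = D₀ × (1 + g) = €189,000.00 × 1.048 = €198,072.0000
Growing perpetuity: P = D₁ / (r − g) = €198,072.0000 / (0.063 − 0.048) = €13,204,800.00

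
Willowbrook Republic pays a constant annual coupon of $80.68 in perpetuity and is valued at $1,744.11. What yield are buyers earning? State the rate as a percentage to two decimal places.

4.63%

P = C/r ⇒ r = C/P = $80.68/$1,744.11 = 0.046259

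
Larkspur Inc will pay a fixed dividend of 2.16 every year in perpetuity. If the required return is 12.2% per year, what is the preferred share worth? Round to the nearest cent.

17.70

Level perpetuity: PV = C / r = 2.16 / 0.122 = 17.70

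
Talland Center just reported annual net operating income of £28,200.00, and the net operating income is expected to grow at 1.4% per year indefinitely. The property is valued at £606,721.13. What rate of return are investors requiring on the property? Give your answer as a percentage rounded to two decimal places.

6.11%

D₁ = £28,200.00 × 1.014 = £28,594.8000
P = D₁/(r − g) ⇒ r = D₁/P + g = £28,594.8000/£606,721.13 + 0.014 = 0.047130 + 0.014 = 0.061130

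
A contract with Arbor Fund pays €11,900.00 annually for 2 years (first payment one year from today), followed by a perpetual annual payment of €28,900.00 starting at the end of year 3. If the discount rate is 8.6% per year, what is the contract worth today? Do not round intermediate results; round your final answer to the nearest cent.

PV of 2-year annuity: €11,900.00 × [1 − (1+0.086)^−2] / 0.086 = 21047.55315
Perpetuity value at year 2: €28,900.00 / 0.086 = 336046.51163
PV of perpetuity: 336046.51163 / (1+0.086)^2 = 284931.02540
Total PV = 21047.55315 + 284931.02540 = 305978.57855

€305978.58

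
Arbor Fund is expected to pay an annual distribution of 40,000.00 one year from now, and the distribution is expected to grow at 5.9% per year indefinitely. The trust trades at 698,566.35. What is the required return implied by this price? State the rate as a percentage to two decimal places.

P = D₁/(r − g) ⇒ r = D₁/P + g = 40,000.0000/698,566.35 + 0.059 = 0.057260 + 0.059 = 0.116260

11.63%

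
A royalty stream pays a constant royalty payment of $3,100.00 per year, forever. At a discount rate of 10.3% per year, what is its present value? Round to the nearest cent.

Level perpetuity: PV = C / r = $3,100.00 / 0.103 = $30,097.09

$30097.09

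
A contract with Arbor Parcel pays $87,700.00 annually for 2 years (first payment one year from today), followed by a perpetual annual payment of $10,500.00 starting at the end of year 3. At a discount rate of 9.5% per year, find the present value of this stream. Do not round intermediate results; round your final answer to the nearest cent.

$245414.25

PV of 2-year annuity: $87,700.00 × [1 − (1+0.095)^−2] / 0.095 = 153234.08603
Perpetuity value at year 2: $10,500.00 / 0.095 = 110526.31579
PV of perpetuity: 110526.31579 / (1+0.095)^2 = 92180.15954
Total PV = 153234.08603 + 92180.15954 = 245414.24557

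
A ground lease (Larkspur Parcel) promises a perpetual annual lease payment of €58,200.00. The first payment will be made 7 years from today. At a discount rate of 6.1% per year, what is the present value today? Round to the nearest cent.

€668807.06

Value at end of year 6: C / r = €58,200.00 / 0.061 = €954,098.3607
Discount to today: PV = €954,098.3607 / (1 + 0.061)^6 = €954,098.3607 / 1.426567 = €668,807.06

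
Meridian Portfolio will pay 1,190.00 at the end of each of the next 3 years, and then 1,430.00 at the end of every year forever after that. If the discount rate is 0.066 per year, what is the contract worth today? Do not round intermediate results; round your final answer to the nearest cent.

21032.20

PV of 3-year annuity: 1,190.00 × [1 − (1+0.066)^−3] / 0.066 = 3145.90032
Perpetuity value at year 3: 1,430.00 / 0.066 = 21666.66667
PV of perpetuity: 21666.66667 / (1+0.066)^3 = 17886.29906
Total PV = 3145.90032 + 17886.29906 = 21032.19938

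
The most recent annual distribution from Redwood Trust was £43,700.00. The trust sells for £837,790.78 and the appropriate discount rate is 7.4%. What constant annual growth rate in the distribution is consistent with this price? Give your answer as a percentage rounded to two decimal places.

2.08%

P = D₀(1+g)/(r−g) ⇒ P(r−g) = D₀(1+g) ⇒ g(P+D₀) = P·r − D₀
g = (P·r − D₀)/(P + D₀) = (£837,790.78×0.074 − £43,700.00) / (£837,790.78 + £43,700.00) = 0.020756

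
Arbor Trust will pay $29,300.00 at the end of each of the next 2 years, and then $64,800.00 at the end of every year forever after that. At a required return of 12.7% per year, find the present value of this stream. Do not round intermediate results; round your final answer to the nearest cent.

$450786.75

PV of 2-year annuity: $29,300.00 × [1 − (1+0.127)^−2] / 0.127 = 49066.74834
Perpetuity value at year 2: $64,800.00 / 0.127 = 510236.22047
PV of perpetuity: 510236.22047 / (1+0.127)^2 = 401719.99889
Total PV = 49066.74834 + 401719.99889 = 450786.74723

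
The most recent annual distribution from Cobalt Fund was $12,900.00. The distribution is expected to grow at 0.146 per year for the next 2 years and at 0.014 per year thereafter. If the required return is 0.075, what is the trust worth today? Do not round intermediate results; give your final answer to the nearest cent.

D_1 = 14783.40000
D_2 = 16941.77640
Terminal value at year 2: TV = D_2×(1+g_2)/(r−g_2) = 17178.96127/0.061 = 281622.31590
P_0 = D_1/(1+r)^1 + D_2/(1+r)^2 + TV/(1+r)^2
    = 13752.00000 + 14660.27163 + 243696.97427 = 272109.24590

$272109.25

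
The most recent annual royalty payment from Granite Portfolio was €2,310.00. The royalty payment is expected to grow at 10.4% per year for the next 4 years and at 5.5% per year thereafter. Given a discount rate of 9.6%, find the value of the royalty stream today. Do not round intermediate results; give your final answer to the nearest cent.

D_1 = 2550.24000
D_2 = 2815.46496
D_3 = 3108.27332
D_4 = 3431.53374
Terminal value at year 4: TV = D_4×(1+g_2)/(r−g_2) = 3620.26810/0.041 = 88299.22186
P_0 = D_1/(1+r)^1 + D_2/(1+r)^2 + D_3/(1+r)^3 + D_4/(1+r)^4 + TV/(1+r)^4
    = 2326.86131 + 2343.84570 + 2360.95407 + 2378.18731 + 61194.81973 = 70604.66812

€70604.67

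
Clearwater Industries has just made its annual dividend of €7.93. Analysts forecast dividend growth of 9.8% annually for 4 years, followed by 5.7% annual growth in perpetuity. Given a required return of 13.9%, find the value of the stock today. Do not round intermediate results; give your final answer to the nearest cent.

€117.24

D_1 = 8.70714
D_2 = 9.56044
D_3 = 10.49736
D_4 = 11.52610
Terminal value at year 4: TV = D_4×(1+g_2)/(r−g_2) = 12.18309/0.082 = 148.57430
P_0 = D_1/(1+r)^1 + D_2/(1+r)^2 + D_3/(1+r)^3 + D_4/(1+r)^4 + TV/(1+r)^4
    = 7.64455 + 7.36937 + 7.10410 + 6.84838 + 88.27725 = 117.24364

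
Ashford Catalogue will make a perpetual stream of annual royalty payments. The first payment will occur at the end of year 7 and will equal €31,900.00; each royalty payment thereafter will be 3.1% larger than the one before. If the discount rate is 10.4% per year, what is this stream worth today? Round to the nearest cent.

Value at end of year 6: C₁ / (r − g) = €31,900.00 / (0.104 − 0.031) = €436,986.3014
Discount to today: PV = €436,986.3014 / (1 + 0.104)^6 = €436,986.3014 / 1.810566 = €241,353.38

€241353.38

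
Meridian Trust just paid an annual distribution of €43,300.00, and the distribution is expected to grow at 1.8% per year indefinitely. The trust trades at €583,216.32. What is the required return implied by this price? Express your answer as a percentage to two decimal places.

9.36%

D₁ = €43,300.00 × 1.018 = €44,079.4000
P = D₁/(r − g) ⇒ r = D₁/P + g = €44,079.4000/€583,216.32 + 0.018 = 0.075580 + 0.018 = 0.093580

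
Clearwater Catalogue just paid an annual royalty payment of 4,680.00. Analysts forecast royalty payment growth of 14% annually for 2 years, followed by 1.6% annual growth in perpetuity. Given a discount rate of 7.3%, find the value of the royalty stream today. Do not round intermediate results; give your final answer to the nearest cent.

104416.78

D_1 = 5335.20000
D_2 = 6082.12800
Terminal value at year 2: TV = D_2×(1+g_2)/(r−g_2) = 6179.44205/0.057 = 108411.26400
P_0 = D_1/(1+r)^1 + D_2/(1+r)^2 + TV/(1+r)^2
    = 4972.22740 + 5282.70199 + 94161.84601 = 104416.77540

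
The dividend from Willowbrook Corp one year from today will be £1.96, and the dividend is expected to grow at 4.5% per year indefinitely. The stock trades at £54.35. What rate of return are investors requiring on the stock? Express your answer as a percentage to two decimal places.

P = D₁/(r − g) ⇒ r = D₁/P + g = £1.9600/£54.35 + 0.045 = 0.036063 + 0.045 = 0.081063

8.11%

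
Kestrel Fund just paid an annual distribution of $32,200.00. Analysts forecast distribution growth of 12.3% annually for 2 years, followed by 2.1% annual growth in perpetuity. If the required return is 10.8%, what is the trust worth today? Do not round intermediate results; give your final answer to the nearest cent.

$453901.88

D_1 = 36160.60000
D_2 = 40608.35380
Terminal value at year 2: TV = D_2×(1+g_2)/(r−g_2) = 41461.12923/0.087 = 476564.70379
P_0 = D_1/(1+r)^1 + D_2/(1+r)^2 + TV/(1+r)^2
    = 32635.92058 + 33077.74261 + 388188.22071 = 453901.88390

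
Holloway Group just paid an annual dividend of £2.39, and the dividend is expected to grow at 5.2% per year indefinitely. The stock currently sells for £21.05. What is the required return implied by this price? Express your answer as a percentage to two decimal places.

D₁ = £2.39 × 1.052 = £2.5143
P = D₁/(r − g) ⇒ r = D₁/P + g = £2.5143/£21.05 + 0.052 = 0.119443 + 0.052 = 0.171443

17.14%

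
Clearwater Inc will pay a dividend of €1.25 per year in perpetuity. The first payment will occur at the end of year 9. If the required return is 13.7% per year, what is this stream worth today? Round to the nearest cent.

Value at end of year 8: C / r = €1.25 / 0.137 = €9.1241
Discount to today: PV = €9.1241 / (1 + 0.137)^8 = €9.1241 / 2.793082 = €3.27

€3.27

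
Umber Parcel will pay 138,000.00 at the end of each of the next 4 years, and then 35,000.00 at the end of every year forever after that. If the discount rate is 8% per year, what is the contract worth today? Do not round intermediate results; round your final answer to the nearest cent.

778649.06

PV of 4-year annuity: 138,000.00 × [1 − (1+0.08)^−4] / 0.08 = 457073.50393
Perpetuity value at year 4: 35,000.00 / 0.08 = 437500.00000
PV of perpetuity: 437500.00000 / (1+0.08)^4 = 321575.56060
Total PV = 457073.50393 + 321575.56060 = 778649.06452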